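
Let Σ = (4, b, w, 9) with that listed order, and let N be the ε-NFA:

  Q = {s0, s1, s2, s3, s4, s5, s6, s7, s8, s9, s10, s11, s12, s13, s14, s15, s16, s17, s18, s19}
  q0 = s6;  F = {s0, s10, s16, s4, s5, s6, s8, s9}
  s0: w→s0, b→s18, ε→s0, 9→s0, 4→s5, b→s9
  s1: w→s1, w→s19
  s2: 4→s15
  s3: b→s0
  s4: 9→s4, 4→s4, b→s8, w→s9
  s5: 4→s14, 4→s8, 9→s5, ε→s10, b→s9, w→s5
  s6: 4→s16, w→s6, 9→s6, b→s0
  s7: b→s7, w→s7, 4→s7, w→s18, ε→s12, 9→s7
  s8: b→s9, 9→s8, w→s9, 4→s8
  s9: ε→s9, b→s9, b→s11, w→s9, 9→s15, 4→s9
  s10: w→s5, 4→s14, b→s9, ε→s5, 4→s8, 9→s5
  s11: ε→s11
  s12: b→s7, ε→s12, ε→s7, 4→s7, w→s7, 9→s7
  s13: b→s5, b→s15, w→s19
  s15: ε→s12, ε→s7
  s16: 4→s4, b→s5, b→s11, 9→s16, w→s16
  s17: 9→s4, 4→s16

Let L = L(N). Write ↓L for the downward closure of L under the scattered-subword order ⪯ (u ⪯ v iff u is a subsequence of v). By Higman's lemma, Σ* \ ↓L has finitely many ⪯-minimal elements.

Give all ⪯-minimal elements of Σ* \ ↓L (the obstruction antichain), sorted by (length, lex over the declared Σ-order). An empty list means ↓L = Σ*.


|Q|=20, |F|=8, |δ|=65 (10 ε).
min D↑ (8 st, q0=0, F={7}): 0:4→1,b→2,w→0,9→0 1:4→3,b→4,w→1,9→1 2:4→4,b→5,w→2,9→2 3:4→3,b→6,w→5,9→3 4:4→6,b→5,w→4,9→4 5:4→5,b→5,w→5,9→7 6:4→6,b→5,w→5,9→6 7:4→7,b→7,w→7,9→7.
'bb9': |S_i|=[14, 11, 6, 4] end={s12,s15,s18,s7} rej; 3/3 deletions ∈↓L.
'44w9': run [14, 12, 9, 6, 4] end={s12,s15,s18,s7} rej; 4/4 del acc.
2 minimals (antichain).

min(Σ*\↓L) = [bb9, 44w9].


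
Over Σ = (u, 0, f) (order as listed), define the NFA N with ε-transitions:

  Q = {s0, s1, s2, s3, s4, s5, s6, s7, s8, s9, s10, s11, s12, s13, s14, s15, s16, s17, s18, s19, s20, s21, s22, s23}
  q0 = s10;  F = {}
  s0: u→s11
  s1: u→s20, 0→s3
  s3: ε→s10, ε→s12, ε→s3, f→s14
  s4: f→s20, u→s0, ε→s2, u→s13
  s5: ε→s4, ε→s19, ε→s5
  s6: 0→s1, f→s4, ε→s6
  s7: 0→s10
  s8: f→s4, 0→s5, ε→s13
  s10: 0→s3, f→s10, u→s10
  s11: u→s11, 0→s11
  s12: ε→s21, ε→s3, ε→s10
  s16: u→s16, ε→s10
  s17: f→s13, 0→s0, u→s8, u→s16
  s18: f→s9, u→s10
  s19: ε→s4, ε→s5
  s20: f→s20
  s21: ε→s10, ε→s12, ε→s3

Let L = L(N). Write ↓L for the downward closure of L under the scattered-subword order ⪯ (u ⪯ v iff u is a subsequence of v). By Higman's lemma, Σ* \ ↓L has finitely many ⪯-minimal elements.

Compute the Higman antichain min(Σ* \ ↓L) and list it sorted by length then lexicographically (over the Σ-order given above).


A = [ε].

|Q|=24, |F|=0, |δ|=43 (18 ε).
min D↑ (1 st, q0=0, F={0}): 0:u→0,0→0,f→0 [Hopcroft].
ε ∈ L(D↑) ⇒ ↓L = ∅.


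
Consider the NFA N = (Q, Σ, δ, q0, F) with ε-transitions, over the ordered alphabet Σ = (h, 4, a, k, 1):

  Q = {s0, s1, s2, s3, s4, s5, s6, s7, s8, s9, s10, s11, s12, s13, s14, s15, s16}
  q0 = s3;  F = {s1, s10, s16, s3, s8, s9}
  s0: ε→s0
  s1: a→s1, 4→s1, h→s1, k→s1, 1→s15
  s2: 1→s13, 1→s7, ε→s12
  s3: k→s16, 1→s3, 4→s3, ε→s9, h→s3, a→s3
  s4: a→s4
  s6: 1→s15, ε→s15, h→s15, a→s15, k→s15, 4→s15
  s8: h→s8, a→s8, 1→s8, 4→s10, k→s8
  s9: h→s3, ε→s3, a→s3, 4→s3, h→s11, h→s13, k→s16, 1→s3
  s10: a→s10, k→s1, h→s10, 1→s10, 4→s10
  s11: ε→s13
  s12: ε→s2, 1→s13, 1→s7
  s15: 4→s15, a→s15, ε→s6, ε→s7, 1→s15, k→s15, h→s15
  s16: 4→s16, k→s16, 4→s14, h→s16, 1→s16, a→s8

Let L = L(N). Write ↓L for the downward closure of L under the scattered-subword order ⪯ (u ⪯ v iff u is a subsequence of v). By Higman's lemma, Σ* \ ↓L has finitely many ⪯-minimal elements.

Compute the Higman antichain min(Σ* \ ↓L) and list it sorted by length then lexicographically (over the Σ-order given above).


Antichain: [ka4k1].

|Q|=17, |F|=6, |δ|=57 (9 ε).
min D↑ (6 st, q0=0, F={5}): 0:h→0,4→0,a→0,k→1,1→0 1:h→1,4→1,a→2,k→1,1→1 2:h→2,4→3,a→2,k→2,1→2 3:h→3,4→3,a→3,k→4,1→3 4:h→4,4→4,a→4,k→4,1→5 5:h→5,4→5,a→5,k→5,1→5.
'ka4k1': N↓-sim [12, 8, 6, 5, 4, 3] end={s15,s6,s7} rej; 5/5 deletions ∈↓L.
1 minimals (antichain).


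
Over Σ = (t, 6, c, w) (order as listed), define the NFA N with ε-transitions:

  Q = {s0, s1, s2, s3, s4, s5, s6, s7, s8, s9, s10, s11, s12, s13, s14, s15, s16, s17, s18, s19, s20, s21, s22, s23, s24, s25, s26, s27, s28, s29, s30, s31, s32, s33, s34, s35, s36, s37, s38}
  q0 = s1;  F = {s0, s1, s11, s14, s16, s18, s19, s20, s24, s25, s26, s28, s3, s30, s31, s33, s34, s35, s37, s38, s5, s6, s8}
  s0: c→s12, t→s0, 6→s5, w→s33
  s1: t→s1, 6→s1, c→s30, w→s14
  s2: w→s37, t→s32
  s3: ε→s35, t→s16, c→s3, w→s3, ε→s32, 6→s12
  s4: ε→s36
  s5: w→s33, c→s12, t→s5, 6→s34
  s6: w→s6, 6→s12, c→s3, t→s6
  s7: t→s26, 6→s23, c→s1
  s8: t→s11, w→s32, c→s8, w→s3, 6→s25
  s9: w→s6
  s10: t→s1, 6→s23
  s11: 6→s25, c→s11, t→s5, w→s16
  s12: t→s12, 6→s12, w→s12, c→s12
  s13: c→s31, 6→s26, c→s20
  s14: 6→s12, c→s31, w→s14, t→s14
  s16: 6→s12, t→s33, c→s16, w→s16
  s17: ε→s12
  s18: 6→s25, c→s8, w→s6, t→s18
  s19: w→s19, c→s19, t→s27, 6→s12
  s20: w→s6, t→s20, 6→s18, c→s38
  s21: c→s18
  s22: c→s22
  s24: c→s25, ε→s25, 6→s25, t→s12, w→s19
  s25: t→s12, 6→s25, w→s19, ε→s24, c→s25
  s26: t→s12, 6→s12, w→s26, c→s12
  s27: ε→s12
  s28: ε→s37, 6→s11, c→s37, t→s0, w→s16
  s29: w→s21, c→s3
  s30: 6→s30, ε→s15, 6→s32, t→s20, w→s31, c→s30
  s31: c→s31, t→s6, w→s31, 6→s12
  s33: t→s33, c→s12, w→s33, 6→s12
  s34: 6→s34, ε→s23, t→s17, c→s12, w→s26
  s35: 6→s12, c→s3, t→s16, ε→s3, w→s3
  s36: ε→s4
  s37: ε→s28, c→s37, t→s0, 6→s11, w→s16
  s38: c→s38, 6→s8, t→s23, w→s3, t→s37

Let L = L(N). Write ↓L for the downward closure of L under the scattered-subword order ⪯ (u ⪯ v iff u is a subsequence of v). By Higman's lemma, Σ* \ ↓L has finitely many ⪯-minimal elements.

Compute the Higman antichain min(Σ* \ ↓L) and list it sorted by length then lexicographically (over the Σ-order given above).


|Q|=39, |F|=23, |δ|=127 (13 ε).
min D↑ (21 st, q0=0, F={5}): 0:t→0,6→0,c→1,w→2 1:t→3,6→1,c→1,w→4 2:t→2,6→5,c→4,w→2 3:t→3,6→6,c→7,w→8 4:t→8,6→5,c→4,w→4 5:t→5,6→5,c→5,w→5 6:t→6,6→9,c→10,w→8 7:t→11,6→10,c→7,w→12 8:t→8,6→5,c→12,w→8 9:t→5,6→9,c→9,w→13 10:t→14,6→9,c→10,w→12 11:t→15,6→14,c→11,w→16 12:t→16,6→5,c→12,w→12 13:t→5,6→5,c→13,w→13 14:t→17,6→9,c→14,w→16 15:t→15,6→17,c→5,w→18 16:t→18,6→5,c→16,w→16 17:t→17,6→19,c→5,w→18 18:t→18,6→5,c→5,w→18 19:t→5,6→19,c→5,w→20 20:t→5,6→5,c→5,w→20 (ε-aug+det+¬).
'w6': |S_i|=[29, 12, 1] end={s12} ∉↓L; 2/2 deletions ∈↓L.
'ct66t': N↓-sim [29, 27, 24, 19, 9, 3] end={s12,s17,s27} ∉↓L; 5/5 del acc.
'ctcttc': N↓-sim [29, 27, 24, 21, 16, 9, 1] end={s12} ∉↓L; 6/6 del acc.
3 minimals (antichain).

Antichain: [w6, ct66t, ctcttc].


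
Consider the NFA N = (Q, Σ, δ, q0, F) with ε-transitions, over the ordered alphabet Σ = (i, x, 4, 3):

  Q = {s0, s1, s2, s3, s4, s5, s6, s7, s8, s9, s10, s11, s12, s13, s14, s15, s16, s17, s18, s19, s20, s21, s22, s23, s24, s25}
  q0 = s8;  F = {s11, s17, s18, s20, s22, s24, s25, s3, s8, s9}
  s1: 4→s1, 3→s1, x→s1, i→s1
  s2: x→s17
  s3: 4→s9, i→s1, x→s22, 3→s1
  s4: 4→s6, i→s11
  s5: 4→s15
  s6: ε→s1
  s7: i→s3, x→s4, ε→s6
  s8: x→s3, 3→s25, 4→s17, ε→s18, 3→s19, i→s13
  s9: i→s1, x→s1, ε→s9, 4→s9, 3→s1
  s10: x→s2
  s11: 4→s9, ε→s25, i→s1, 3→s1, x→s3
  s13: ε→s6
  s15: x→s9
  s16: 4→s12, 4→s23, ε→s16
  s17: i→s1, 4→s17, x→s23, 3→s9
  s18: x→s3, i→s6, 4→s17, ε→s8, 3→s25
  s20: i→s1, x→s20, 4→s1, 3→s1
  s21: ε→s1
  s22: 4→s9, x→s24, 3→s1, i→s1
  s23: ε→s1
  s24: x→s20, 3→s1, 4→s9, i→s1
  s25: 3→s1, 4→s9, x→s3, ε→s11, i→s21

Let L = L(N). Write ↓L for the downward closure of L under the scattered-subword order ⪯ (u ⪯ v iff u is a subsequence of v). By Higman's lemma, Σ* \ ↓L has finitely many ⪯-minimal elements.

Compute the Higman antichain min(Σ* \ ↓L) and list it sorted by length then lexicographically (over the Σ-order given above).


|Q|=26, |F|=10, |δ|=66 (11 ε).
min D↑ (9 st, q0=0, F={1}): 0:i→1,x→2,4→3,3→4 1:i→1,x→1,4→1,3→1 2:i→1,x→5,4→6,3→1 3:i→1,x→1,4→3,3→6 4:i→1,x→2,4→6,3→1 5:i→1,x→7,4→6,3→1 6:i→1,x→1,4→6,3→1 7:i→1,x→8,4→6,3→1 8:i→1,x→8,4→1,3→1.
'i': N↓-sim [16, 4] end={s1,s13,s21,s6} ∉↓L; 1/1 del acc.
'x3': N↓-sim [16, 7, 1] end={s1} ∉↓L; 2/2 del acc.
'4x': run [16, 4, 2] end={s1,s23} — reject; 2/2 deletions ∈↓L.
'33': |S_i|=[16, 10, 1] end={s1} — reject; 2/2 single-dels accept.
'xxxx4': run [16, 7, 5, 4, 2, 1] end={s1} ∉↓L; 5/5 single-dels accept.
5 obstructions.

A = [i, x3, 4x, 33, xxxx4].


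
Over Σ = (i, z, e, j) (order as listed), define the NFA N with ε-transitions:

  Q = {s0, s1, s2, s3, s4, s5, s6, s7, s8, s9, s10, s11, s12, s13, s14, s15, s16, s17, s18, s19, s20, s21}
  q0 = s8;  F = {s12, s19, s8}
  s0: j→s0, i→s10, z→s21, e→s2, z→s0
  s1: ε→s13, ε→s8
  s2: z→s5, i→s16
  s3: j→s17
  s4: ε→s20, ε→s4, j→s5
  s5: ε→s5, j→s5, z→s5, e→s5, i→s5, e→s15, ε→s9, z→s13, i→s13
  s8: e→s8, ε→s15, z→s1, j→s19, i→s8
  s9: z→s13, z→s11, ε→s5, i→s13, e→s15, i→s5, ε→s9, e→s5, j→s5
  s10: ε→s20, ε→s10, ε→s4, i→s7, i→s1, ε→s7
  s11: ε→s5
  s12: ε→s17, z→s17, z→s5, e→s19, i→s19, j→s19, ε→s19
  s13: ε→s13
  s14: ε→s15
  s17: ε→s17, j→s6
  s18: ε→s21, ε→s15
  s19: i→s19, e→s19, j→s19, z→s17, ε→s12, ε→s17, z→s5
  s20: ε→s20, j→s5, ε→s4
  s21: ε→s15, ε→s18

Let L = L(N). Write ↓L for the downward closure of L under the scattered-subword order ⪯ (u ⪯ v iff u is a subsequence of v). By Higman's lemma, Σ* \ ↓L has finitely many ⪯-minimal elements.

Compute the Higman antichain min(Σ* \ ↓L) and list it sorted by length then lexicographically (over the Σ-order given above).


|Q|=22, |F|=3, |δ|=68 (27 ε).
min D↑ (3 st, q0=0, F={2}): 0:i→0,z→0,e→0,j→1 1:i→1,z→2,e→1,j→1 2:i→2,z→2,e→2,j→2 (ε-aug+det+¬).
'jz': N↓-sim [11, 9, 7] end={s11,s13,s15,s17,s5,s6,s9} ∉↓L; 2/2 deletions ∈↓L.
1 obstructions.

A = [jz].


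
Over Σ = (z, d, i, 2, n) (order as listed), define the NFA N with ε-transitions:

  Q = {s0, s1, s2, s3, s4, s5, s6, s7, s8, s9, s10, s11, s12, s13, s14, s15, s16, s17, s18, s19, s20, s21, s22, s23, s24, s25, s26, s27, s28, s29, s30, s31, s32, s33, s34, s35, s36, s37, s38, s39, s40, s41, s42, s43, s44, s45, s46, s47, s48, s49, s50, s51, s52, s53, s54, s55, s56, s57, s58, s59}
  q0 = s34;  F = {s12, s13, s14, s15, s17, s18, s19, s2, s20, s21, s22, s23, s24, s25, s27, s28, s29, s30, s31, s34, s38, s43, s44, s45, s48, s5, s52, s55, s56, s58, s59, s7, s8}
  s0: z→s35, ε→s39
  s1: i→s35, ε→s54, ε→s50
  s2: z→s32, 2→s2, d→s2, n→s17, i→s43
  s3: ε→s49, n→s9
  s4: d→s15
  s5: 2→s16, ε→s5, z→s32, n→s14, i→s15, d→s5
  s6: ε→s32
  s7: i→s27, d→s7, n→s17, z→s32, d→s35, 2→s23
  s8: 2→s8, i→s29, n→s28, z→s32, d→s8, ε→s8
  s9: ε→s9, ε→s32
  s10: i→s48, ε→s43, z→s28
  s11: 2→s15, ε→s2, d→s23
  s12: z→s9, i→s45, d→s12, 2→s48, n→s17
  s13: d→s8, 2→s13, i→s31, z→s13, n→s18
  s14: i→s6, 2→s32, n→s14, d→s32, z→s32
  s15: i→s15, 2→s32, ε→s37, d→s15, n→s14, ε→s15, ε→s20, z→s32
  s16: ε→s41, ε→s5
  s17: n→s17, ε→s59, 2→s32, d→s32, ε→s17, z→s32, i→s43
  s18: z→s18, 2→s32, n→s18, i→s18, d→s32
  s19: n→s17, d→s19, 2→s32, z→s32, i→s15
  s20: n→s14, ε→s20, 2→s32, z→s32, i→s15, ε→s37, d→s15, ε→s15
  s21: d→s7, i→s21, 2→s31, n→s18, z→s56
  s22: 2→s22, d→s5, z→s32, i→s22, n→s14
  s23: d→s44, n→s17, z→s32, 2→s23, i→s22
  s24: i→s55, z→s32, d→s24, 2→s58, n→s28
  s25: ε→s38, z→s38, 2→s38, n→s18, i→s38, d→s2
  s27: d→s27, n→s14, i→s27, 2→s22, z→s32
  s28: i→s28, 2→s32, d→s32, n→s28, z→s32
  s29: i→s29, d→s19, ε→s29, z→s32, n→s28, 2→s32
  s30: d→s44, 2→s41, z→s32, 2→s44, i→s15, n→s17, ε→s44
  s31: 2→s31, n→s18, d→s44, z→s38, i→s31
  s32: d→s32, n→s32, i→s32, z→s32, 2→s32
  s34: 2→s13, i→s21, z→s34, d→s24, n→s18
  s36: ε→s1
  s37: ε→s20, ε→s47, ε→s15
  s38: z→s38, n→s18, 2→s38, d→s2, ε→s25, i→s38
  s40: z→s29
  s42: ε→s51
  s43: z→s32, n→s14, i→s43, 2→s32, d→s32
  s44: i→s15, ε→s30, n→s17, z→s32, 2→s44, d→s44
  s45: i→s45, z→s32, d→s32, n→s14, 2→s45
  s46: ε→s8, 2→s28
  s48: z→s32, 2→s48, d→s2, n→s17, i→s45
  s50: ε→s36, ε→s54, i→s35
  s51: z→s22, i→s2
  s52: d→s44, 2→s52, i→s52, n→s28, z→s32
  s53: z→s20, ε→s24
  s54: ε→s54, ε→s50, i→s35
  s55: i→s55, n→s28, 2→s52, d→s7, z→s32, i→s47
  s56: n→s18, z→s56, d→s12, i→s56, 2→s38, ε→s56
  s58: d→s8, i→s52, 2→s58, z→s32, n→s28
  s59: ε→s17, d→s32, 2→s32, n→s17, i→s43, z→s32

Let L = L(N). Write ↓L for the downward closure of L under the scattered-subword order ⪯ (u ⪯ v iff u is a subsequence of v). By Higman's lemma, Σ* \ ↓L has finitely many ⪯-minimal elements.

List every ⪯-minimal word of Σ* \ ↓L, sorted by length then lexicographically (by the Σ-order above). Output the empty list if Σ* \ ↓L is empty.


|Q|=60, |F|=33, |δ|=227 (39 ε).
min D↑ (30 st, q0=0, F={5}): 0:z→0,d→1,i→2,2→3,n→4 1:z→5,d→1,i→6,2→7,n→8 2:z→9,d→10,i→2,2→11,n→4 3:z→3,d→12,i→11,2→3,n→4 4:z→4,d→5,i→4,2→5,n→4 5:z→5,d→5,i→5,2→5,n→5 6:z→5,d→10,i→6,2→13,n→8 7:z→5,d→12,i→13,2→7,n→8 8:z→5,d→5,i→8,2→5,n→8 9:z→9,d→14,i→9,2→15,n→4 10:z→5,d→10,i→16,2→17,n→18 11:z→15,d→19,i→11,2→11,n→4 12:z→5,d→12,i→20,2→12,n→8 13:z→5,d→19,i→13,2→13,n→8 14:z→5,d→14,i→21,2→22,n→18 15:z→15,d→23,i→15,2→15,n→4 16:z→5,d→16,i→16,2→24,n→25 17:z→5,d→19,i→24,2→17,n→18 18:z→5,d→5,i→26,2→5,n→18 19:z→5,d→19,i→27,2→19,n→18 20:z→5,d→28,i→20,2→5,n→8 21:z→5,d→5,i→21,2→21,n→25 22:z→5,d→23,i→21,2→22,n→18 23:z→5,d→23,i→26,2→23,n→18 24:z→5,d→29,i→24,2→24,n→25 25:z→5,d→5,i→5,2→5,n→25 26:z→5,d→5,i→26,2→5,n→25 27:z→5,d→27,i→27,2→5,n→25 28:z→5,d→28,i→27,2→5,n→18 29:z→5,d→29,i→27,2→29,n→25 [Hopcroft].
'dz': N↓-sim [41, 33, 2] end={s32,s9} ∉↓L; 2/2 del acc.
'nd': run [41, 8, 1] end={s32} rej; 2/2 del acc.
'n2': run [41, 8, 1] end={s32} ∉↓L; 2/2 single-dels accept.
'2di2': run [41, 31, 20, 13, 1] end={s32} ∉↓L; 4/4 single-dels accept.
'izdid': |S_i|=[41, 36, 15, 11, 5, 1] end={s32} ∉↓L; 5/5 single-dels accept.
'idini': N↓-sim [41, 36, 26, 14, 3, 2] end={s32,s6} rej; 5/5 single-dels accept.
6 obstructions.

Antichain: [dz, nd, n2, 2di2, izdid, idini].


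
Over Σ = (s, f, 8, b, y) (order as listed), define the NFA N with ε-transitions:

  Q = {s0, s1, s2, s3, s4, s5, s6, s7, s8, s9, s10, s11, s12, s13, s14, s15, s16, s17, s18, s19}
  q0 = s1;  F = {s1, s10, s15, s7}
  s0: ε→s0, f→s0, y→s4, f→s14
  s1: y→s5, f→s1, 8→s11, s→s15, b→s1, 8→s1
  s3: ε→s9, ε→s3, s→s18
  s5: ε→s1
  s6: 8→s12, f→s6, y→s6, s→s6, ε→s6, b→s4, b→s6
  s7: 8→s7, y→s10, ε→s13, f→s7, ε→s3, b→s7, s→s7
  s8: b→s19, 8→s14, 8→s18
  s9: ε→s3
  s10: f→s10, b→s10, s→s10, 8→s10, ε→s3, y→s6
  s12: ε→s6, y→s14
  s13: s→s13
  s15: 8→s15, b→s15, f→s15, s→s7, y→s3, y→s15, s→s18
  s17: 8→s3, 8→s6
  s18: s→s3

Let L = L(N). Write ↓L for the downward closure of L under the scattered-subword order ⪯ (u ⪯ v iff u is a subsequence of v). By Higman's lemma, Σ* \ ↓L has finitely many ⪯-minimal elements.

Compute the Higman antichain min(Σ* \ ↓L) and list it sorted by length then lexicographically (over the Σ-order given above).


min(Σ*\↓L) = [ssyy].

|Q|=20, |F|=4, |δ|=51 (10 ε).
min D↑ (5 st, q0=0, F={4}): 0:s→1,f→0,8→0,b→0,y→0 1:s→2,f→1,8→1,b→1,y→1 2:s→2,f→2,8→2,b→2,y→3 3:s→3,f→3,8→3,b→3,y→4 4:s→4,f→4,8→4,b→4,y→4 [Hopcroft].
'ssyy': N↓-sim [14, 11, 10, 8, 4] end={s12,s14,s4,s6} ∉↓L; 4/4 deletions ∈↓L.
1 obstructions.


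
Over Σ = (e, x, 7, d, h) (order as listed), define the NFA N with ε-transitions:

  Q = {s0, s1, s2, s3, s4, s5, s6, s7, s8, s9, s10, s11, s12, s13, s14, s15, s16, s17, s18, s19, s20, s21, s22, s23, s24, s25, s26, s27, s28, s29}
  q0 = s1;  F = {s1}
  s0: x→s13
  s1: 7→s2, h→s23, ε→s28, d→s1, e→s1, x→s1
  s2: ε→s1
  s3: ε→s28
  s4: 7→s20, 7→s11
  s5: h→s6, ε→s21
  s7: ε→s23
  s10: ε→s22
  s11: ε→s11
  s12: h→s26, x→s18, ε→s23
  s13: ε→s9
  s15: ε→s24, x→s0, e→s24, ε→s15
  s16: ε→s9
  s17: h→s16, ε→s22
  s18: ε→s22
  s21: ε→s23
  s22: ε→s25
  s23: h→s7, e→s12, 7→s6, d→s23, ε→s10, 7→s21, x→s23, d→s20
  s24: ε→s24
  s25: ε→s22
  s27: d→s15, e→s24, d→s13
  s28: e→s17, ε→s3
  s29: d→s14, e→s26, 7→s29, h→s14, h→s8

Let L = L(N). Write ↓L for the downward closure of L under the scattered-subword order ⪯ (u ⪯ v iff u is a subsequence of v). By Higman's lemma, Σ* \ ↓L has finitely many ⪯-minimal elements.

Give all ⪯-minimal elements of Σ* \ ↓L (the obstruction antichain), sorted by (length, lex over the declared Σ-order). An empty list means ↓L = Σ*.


A = [h].

|Q|=30, |F|=1, |δ|=50 (20 ε).
min D↑ (2 st, q0=0, F={1}): 0:e→0,x→0,7→0,d→0,h→1 1:e→1,x→1,7→1,d→1,h→1.
'h': N↓-sim [18, 13] end={s10,s12,s16,s18,s20,s21,s22,s23,s25,s26,s6,s7,…} rej; 1/1 del acc.
1 minimals (antichain).


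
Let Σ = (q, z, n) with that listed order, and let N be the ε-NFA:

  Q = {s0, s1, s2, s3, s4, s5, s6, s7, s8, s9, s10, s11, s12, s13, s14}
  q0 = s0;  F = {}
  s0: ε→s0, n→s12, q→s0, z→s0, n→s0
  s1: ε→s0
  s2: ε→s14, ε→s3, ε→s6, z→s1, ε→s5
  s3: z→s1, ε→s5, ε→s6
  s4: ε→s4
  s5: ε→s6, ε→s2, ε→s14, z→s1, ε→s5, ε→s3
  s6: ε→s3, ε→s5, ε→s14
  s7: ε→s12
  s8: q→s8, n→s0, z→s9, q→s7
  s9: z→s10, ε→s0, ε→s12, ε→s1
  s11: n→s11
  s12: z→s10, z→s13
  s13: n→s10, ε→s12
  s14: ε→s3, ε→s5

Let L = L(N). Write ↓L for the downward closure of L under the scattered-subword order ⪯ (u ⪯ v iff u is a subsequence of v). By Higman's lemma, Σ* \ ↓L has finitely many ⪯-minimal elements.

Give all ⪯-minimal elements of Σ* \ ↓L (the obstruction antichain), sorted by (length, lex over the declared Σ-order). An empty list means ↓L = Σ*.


Antichain: [ε].

|Q|=15, |F|=0, |δ|=40 (24 ε).
min D↑ (1 st, q0=0, F={0}): 0:q→0,z→0,n→0 (ε-aug+det+¬).
ε ∈ L(D↑) ⇒ ↓L = ∅.


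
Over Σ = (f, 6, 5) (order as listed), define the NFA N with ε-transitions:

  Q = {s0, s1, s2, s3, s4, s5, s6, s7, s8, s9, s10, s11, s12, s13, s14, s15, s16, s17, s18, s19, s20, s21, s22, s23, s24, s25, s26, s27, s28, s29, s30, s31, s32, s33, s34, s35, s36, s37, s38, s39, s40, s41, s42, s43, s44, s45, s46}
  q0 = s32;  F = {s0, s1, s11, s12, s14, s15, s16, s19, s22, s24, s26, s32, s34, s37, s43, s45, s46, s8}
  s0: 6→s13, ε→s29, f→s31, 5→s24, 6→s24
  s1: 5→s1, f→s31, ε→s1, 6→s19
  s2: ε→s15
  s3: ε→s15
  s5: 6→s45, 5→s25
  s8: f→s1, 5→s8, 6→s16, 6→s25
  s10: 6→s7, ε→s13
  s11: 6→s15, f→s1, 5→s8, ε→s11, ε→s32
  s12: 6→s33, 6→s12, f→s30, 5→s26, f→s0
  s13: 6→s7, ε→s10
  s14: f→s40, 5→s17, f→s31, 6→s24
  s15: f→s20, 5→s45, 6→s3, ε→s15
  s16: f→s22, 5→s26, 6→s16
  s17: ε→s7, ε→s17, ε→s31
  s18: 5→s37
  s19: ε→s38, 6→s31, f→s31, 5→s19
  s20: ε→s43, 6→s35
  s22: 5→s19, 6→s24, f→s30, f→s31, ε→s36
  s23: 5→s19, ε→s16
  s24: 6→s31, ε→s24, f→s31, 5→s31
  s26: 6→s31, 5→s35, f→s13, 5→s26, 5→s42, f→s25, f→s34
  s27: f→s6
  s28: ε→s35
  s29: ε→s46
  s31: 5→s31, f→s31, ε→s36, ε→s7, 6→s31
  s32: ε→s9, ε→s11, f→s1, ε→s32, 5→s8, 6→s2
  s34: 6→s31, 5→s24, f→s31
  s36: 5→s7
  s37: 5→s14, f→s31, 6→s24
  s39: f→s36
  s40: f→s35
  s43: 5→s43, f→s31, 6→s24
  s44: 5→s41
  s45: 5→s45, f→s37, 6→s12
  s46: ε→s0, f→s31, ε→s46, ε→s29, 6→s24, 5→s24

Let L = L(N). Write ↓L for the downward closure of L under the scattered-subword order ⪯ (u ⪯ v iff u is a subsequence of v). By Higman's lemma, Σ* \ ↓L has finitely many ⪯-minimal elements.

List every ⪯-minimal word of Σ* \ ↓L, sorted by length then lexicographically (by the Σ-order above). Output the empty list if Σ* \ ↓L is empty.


|Q|=47, |F|=18, |δ|=106 (27 ε).
min D↑ (17 st, q0=0, F={4}): 0:f→1,6→2,5→3 1:f→4,6→5,5→1 2:f→6,6→2,5→7 3:f→1,6→8,5→3 4:f→4,6→4,5→4 5:f→4,6→4,5→5 6:f→4,6→9,5→6 7:f→10,6→11,5→7 8:f→12,6→8,5→13 9:f→4,6→4,5→4 10:f→4,6→9,5→14 11:f→15,6→11,5→13 12:f→4,6→9,5→5 13:f→16,6→4,5→13 14:f→4,6→9,5→4 15:f→4,6→9,5→9 16:f→4,6→4,5→9.
'ff': N↓-sim [36, 23, 6] end={s30,s31,s35,s36,s40,s7} — reject; 2/2 del acc.
'f66': N↓-sim [36, 23, 9, 3] end={s31,s36,s7} ∉↓L; 3/3 single-dels accept.
'6f65': |S_i|=[36, 31, 22, 7, 3] end={s31,s36,s7} — reject; 4/4 del acc.
'5656': N↓-sim [36, 29, 21, 13, 3] end={s31,s36,s7} rej; 4/4 deletions ∈↓L.
'65f55': N↓-sim [36, 31, 25, 17, 8, 4] end={s17,s31,s36,s7} rej; 5/5 deletions ∈↓L.
5 minimals (antichain).

A = [ff, f66, 6f65, 5656, 65f55].


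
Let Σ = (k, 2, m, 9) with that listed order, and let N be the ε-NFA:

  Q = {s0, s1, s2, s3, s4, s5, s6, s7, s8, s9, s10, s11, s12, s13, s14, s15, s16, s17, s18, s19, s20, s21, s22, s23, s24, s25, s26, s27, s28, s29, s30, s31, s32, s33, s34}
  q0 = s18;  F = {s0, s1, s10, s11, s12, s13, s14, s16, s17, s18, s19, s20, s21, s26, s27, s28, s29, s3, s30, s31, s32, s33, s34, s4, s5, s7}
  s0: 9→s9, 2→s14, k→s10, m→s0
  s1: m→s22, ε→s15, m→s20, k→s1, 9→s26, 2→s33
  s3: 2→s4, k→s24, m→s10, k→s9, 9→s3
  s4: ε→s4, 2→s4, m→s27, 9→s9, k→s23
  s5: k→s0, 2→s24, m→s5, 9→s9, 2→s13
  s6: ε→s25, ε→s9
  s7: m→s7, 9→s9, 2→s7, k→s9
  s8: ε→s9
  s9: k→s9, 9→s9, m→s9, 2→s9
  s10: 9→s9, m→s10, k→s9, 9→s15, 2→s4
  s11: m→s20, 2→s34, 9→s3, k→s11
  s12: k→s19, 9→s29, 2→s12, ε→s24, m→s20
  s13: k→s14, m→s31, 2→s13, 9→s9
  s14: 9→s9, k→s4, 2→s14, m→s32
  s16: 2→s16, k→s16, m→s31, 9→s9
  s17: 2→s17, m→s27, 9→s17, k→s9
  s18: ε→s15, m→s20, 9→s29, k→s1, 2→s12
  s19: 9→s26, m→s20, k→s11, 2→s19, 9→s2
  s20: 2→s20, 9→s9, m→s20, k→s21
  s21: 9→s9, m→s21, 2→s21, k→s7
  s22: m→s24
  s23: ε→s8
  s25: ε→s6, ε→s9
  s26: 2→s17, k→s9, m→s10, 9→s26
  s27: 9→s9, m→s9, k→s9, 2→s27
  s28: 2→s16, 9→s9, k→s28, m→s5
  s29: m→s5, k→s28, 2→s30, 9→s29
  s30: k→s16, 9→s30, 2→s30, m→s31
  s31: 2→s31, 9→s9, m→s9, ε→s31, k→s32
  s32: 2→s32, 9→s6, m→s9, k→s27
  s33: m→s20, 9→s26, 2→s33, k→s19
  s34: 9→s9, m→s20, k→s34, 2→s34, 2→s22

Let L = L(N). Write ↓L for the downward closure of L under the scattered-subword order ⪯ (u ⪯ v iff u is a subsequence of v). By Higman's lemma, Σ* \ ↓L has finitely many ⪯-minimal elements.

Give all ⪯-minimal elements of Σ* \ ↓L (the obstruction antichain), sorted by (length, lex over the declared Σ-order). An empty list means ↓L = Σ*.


min(Σ*\↓L) = [m9, k9k, 9k9, mkkk, 92mm, 2kk29].

|Q|=35, |F|=26, |δ|=126 (11 ε).
min D↑ (27 st, q0=0, F={9}): 0:k→1,2→2,m→3,9→4 1:k→1,2→5,m→3,9→6 2:k→7,2→2,m→3,9→4 3:k→8,2→3,m→3,9→9 4:k→10,2→11,m→12,9→4 5:k→7,2→5,m→3,9→6 6:k→9,2→13,m→14,9→6 7:k→15,2→7,m→3,9→6 8:k→16,2→8,m→8,9→9 9:k→9,2→9,m→9,9→9 10:k→10,2→17,m→12,9→9 11:k→17,2→11,m→18,9→11 12:k→19,2→20,m→12,9→9 13:k→9,2→13,m→21,9→13 14:k→9,2→22,m→14,9→9 15:k→15,2→23,m→3,9→24 16:k→9,2→16,m→16,9→9 17:k→17,2→17,m→18,9→9 18:k→25,2→18,m→9,9→9 19:k→14,2→26,m→19,9→9 20:k→26,2→20,m→18,9→9 21:k→9,2→21,m→9,9→9 22:k→9,2→22,m→21,9→9 23:k→23,2→23,m→3,9→9 24:k→9,2→22,m→14,9→24 25:k→21,2→25,m→9,9→9 26:k→22,2→26,m→25,9→9 (ε-aug+det+¬).
'm9': run [35, 20, 4] end={s15,s25,s6,s9} ∉↓L; 2/2 del acc.
'k9k': |S_i|=[35, 31, 14, 4] end={s23,s24,s8,s9} ∉↓L; 3/3 del acc.
'9k9': N↓-sim [35, 24, 18, 4] end={s15,s25,s6,s9} ∉↓L; 3/3 del acc.
'mkkk': run [35, 20, 14, 8, 3] end={s23,s8,s9} — reject; 4/4 del acc.
'92mm': run [35, 24, 15, 6, 1] end={s9} ∉↓L; 4/4 single-dels accept.
'2kk29': |S_i|=[35, 33, 29, 25, 18, 3] end={s25,s6,s9} rej; 5/5 deletions ∈↓L.
6 obstructions.


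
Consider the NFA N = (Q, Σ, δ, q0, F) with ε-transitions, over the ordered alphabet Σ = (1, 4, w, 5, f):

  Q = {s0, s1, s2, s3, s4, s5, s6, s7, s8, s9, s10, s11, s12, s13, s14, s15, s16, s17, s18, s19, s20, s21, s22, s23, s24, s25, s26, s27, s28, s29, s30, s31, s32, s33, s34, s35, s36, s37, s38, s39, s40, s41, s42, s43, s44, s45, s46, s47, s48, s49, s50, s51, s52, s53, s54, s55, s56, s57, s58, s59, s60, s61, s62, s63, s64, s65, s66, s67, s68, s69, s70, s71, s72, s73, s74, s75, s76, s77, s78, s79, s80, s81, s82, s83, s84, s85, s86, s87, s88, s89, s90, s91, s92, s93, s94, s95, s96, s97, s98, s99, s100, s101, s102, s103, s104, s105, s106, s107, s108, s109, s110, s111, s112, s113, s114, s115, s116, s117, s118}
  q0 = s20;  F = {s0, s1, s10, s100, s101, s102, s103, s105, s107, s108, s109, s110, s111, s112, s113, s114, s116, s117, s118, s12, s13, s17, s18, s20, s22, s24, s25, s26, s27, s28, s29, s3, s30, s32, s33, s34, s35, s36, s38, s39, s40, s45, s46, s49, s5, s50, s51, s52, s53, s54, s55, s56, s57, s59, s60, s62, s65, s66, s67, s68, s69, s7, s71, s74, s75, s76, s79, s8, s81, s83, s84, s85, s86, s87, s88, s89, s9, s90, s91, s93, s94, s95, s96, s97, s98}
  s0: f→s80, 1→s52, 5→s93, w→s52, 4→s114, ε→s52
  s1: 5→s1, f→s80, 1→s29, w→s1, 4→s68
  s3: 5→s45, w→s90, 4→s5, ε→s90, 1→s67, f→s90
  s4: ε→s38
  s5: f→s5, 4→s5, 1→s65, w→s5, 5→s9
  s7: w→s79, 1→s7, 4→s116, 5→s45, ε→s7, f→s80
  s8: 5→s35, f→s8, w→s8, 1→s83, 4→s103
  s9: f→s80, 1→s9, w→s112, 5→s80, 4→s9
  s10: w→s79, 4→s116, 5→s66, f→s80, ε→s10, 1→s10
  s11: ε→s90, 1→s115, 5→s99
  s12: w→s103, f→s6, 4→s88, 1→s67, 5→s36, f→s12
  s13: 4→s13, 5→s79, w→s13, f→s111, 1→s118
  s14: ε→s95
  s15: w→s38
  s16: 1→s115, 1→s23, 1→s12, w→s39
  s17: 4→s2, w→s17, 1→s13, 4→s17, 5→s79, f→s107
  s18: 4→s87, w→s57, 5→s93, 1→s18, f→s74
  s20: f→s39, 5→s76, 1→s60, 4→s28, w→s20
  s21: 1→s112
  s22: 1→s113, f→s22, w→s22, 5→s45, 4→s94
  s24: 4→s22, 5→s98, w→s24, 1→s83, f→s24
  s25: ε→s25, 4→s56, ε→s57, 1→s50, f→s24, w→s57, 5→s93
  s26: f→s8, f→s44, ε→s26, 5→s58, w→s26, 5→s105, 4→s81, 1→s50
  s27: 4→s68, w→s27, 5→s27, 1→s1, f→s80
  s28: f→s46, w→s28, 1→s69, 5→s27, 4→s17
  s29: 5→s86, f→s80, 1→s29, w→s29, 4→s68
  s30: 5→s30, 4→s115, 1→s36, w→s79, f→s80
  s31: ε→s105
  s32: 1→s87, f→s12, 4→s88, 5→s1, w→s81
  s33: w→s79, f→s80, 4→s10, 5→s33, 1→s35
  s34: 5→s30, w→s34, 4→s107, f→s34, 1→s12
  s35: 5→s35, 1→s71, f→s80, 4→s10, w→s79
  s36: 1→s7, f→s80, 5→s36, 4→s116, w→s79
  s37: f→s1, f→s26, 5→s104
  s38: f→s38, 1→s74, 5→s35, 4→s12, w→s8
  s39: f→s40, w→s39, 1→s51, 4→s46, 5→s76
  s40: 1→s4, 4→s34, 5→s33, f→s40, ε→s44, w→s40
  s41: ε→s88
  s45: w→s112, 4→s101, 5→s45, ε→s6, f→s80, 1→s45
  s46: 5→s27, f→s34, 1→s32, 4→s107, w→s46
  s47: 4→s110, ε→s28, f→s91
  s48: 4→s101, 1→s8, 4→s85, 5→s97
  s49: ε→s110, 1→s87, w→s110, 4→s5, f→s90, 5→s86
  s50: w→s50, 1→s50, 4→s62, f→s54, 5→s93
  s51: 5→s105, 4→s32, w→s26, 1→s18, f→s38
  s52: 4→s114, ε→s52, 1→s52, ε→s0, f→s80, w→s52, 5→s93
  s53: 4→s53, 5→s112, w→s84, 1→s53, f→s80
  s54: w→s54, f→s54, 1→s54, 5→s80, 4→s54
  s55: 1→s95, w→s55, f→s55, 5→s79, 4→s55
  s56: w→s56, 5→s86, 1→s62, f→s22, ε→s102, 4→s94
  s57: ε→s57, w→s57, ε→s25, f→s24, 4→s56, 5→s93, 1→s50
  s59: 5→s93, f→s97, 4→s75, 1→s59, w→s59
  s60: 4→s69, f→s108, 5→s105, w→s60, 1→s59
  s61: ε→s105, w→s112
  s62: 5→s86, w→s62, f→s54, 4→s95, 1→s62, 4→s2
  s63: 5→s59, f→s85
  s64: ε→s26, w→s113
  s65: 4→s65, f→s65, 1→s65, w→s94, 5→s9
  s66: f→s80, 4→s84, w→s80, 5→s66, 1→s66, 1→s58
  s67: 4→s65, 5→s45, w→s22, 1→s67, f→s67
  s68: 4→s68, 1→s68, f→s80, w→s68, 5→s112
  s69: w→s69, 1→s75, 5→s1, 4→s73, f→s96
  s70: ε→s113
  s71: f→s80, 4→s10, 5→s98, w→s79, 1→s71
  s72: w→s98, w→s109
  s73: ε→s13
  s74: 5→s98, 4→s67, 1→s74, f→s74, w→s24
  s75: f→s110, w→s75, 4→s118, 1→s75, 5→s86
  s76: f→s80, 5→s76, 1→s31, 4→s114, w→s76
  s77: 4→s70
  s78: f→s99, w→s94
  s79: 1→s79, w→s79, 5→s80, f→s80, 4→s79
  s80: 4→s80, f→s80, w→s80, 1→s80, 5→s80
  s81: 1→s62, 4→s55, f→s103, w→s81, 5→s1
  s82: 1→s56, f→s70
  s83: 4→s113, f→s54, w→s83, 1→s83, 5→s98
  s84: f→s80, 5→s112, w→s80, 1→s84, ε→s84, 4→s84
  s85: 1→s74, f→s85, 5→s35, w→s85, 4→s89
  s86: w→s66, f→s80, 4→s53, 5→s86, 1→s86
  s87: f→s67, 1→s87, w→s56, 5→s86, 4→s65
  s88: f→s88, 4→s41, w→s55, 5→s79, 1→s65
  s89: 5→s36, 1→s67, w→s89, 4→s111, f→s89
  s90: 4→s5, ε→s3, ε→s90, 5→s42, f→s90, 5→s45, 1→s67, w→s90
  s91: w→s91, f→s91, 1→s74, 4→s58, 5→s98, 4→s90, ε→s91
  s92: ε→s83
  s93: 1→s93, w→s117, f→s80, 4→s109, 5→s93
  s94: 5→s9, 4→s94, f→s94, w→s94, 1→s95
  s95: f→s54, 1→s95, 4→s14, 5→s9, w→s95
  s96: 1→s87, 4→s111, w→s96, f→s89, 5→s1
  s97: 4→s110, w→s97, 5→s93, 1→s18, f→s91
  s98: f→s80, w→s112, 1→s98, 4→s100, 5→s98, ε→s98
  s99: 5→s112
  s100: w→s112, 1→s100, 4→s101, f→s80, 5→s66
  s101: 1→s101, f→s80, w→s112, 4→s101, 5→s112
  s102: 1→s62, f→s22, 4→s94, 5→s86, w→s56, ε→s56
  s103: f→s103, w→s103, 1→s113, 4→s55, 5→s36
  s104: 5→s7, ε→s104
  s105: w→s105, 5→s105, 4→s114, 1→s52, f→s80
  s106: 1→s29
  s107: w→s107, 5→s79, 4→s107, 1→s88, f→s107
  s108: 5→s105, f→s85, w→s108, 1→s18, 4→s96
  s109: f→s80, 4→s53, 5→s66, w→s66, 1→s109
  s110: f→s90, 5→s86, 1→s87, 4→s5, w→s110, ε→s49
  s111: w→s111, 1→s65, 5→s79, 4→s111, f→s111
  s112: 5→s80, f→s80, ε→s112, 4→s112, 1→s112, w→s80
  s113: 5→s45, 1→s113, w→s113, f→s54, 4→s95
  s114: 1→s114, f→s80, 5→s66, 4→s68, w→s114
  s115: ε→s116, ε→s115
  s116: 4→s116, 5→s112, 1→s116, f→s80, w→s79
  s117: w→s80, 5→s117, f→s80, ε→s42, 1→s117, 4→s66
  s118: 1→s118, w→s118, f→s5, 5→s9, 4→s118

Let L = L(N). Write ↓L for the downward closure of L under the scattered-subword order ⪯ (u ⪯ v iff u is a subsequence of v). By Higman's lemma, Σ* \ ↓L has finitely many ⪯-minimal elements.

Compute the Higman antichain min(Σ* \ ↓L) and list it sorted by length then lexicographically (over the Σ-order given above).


A = [5f, 4455, 545w, 115ww, ff5w5, f1w1f5].

|Q|=119, |F|=85, |δ|=507 (38 ε).
min D↑ (81 st, q0=0, F={13}): 0:1→1,4→2,w→0,5→3,f→4 1:1→5,4→6,w→1,5→7,f→8 2:1→6,4→9,w→2,5→10,f→11 3:1→7,4→12,w→3,5→3,f→13 4:1→14,4→11,w→4,5→3,f→15 5:1→5,4→16,w→5,5→17,f→18 6:1→16,4→19,w→6,5→20,f→21 7:1→22,4→12,w→7,5→7,f→13 8:1→23,4→21,w→8,5→7,f→24 9:1→19,4→9,w→9,5→25,f→26 10:1→20,4→27,w→10,5→10,f→13 11:1→28,4→26,w→11,5→10,f→29 12:1→12,4→27,w→12,5→30,f→13 13:1→13,4→13,w→13,5→13,f→13 14:1→23,4→28,w→31,5→7,f→32 15:1→32,4→29,w→15,5→33,f→15 16:1→16,4→34,w→16,5→35,f→36 17:1→17,4→37,w→38,5→17,f→13 18:1→23,4→36,w→18,5→17,f→39 19:1→34,4→19,w→19,5→25,f→40 20:1→41,4→27,w→20,5→20,f→13 21:1→42,4→40,w→21,5→20,f→43 22:1→22,4→12,w→22,5→17,f→13 23:1→23,4→42,w→44,5→17,f→45 24:1→45,4→43,w→24,5→46,f→24 25:1→25,4→25,w→25,5→13,f→13 26:1→47,4→26,w→26,5→25,f→26 27:1→27,4→27,w→27,5→48,f→13 28:1→42,4→47,w→49,5→20,f→50 29:1→50,4→26,w→29,5→51,f→29 30:1→30,4→52,w→13,5→30,f→13 31:1→53,4→49,w→31,5→7,f→54 32:1→45,4→50,w→54,5→46,f→32 33:1→46,4→55,w→25,5→33,f→13 34:1→34,4→34,w→34,5→56,f→57 35:1→35,4→58,w→30,5→35,f→13 36:1→42,4→57,w→36,5→35,f→59 37:1→37,4→58,w→30,5→30,f→13 38:1→38,4→30,w→13,5→38,f→13 39:1→45,4→59,w→39,5→60,f→39 40:1→61,4→40,w→40,5→25,f→40 41:1→41,4→27,w→41,5→35,f→13 42:1→42,4→61,w→62,5→35,f→63 43:1→63,4→40,w→43,5→64,f→43 44:1→53,4→62,w→44,5→17,f→65 45:1→45,4→63,w→65,5→60,f→45 46:1→66,4→55,w→25,5→46,f→13 47:1→61,4→47,w→67,5→25,f→47 48:1→48,4→48,w→13,5→13,f→13 49:1→68,4→67,w→49,5→20,f→69 50:1→63,4→47,w→69,5→64,f→50 51:1→64,4→70,w→25,5→51,f→13 52:1→52,4→52,w→13,5→48,f→13 53:1→53,4→68,w→53,5→17,f→71 54:1→72,4→69,w→54,5→46,f→54 55:1→55,4→70,w→25,5→30,f→13 56:1→56,4→56,w→48,5→13,f→13 57:1→61,4→57,w→57,5→56,f→57 58:1→58,4→58,w→52,5→48,f→13 59:1→63,4→57,w→59,5→73,f→59 60:1→60,4→74,w→48,5→60,f→13 61:1→61,4→61,w→75,5→56,f→61 62:1→68,4→75,w→62,5→35,f→76 63:1→63,4→61,w→76,5→73,f→63 64:1→77,4→70,w→25,5→64,f→13 65:1→72,4→76,w→65,5→60,f→65 66:1→66,4→55,w→25,5→60,f→13 67:1→78,4→67,w→67,5→25,f→67 68:1→68,4→78,w→68,5→35,f→71 69:1→79,4→67,w→69,5→64,f→69 70:1→70,4→70,w→25,5→48,f→13 71:1→71,4→71,w→71,5→13,f→71 72:1→72,4→79,w→72,5→60,f→71 73:1→73,4→80,w→48,5→73,f→13 74:1→74,4→80,w→48,5→30,f→13 75:1→78,4→75,w→75,5→56,f→75 76:1→79,4→75,w→76,5→73,f→76 77:1→77,4→70,w→25,5→73,f→13 78:1→78,4→78,w→78,5→56,f→71 79:1→79,4→78,w→79,5→73,f→71 80:1→80,4→80,w→48,5→48,f→13 [Hopcroft].
'5f': N↓-sim [97, 37, 1] end={s80} ∉↓L; 2/2 single-dels accept.
'4455': |S_i|=[97, 64, 26, 4, 1] end={s80} rej; 4/4 single-dels accept.
'545w': N↓-sim [97, 37, 16, 5, 1] end={s80} — reject; 4/4 single-dels accept.
'115ww': N↓-sim [97, 84, 57, 17, 7, 1] end={s80} rej; 5/5 deletions ∈↓L.
'ff5w5': |S_i|=[97, 87, 52, 22, 3, 1] end={s80} — reject; 5/5 single-dels accept.
'f1w1f5': |S_i|=[97, 87, 65, 52, 35, 2, 1] end={s80} ∉↓L; 6/6 deletions ∈↓L.
6 minimals (antichain).


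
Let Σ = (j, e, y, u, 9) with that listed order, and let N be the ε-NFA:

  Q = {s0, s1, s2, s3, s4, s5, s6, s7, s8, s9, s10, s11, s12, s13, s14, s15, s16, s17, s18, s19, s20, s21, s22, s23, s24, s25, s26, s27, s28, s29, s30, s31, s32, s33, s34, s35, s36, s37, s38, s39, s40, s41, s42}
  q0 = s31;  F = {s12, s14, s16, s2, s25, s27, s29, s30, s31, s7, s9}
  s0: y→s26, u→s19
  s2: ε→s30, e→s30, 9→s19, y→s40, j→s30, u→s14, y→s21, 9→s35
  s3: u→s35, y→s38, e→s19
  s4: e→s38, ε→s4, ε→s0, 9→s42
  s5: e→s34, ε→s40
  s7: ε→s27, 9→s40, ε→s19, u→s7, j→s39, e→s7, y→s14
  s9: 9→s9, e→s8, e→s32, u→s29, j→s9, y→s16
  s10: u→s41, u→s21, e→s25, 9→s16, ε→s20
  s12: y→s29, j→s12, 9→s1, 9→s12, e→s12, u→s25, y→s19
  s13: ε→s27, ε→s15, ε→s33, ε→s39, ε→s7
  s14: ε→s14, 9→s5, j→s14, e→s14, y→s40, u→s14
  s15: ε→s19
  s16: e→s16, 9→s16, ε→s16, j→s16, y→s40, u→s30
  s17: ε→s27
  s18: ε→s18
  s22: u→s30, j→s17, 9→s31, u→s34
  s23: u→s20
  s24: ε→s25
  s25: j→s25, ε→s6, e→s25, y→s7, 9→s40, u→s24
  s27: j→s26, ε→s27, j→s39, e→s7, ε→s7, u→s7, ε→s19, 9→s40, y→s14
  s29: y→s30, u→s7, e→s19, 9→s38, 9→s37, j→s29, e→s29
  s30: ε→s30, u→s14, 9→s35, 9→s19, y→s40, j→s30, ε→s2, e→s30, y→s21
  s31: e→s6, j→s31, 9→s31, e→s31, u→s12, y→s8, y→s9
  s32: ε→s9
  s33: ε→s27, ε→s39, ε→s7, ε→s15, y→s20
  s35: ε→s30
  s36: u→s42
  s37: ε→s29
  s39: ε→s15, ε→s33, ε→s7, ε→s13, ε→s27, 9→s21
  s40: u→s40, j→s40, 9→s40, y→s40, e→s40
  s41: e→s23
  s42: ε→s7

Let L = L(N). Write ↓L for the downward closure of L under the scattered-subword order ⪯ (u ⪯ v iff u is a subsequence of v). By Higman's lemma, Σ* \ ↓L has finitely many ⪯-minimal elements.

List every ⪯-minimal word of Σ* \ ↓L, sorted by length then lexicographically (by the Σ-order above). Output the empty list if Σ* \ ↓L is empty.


|Q|=43, |F|=11, |δ|=130 (37 ε).
min D↑ (10 st, q0=0, F={6}): 0:j→0,e→0,y→1,u→2,9→0 1:j→1,e→1,y→3,u→4,9→1 2:j→2,e→2,y→4,u→5,9→2 3:j→3,e→3,y→6,u→7,9→3 4:j→4,e→4,y→7,u→8,9→4 5:j→5,e→5,y→8,u→5,9→6 6:j→6,e→6,y→6,u→6,9→6 7:j→7,e→7,y→6,u→9,9→7 8:j→8,e→8,y→9,u→8,9→6 9:j→9,e→9,y→6,u→9,9→6 [Hopcroft].
'yyy': N↓-sim [30, 24, 11, 2] end={s21,s40} — reject; 3/3 deletions ∈↓L.
'uu9': |S_i|=[30, 25, 17, 4] end={s21,s34,s40,s5} ∉↓L; 3/3 del acc.
2 minimals (antichain).

A = [yyy, uu9].


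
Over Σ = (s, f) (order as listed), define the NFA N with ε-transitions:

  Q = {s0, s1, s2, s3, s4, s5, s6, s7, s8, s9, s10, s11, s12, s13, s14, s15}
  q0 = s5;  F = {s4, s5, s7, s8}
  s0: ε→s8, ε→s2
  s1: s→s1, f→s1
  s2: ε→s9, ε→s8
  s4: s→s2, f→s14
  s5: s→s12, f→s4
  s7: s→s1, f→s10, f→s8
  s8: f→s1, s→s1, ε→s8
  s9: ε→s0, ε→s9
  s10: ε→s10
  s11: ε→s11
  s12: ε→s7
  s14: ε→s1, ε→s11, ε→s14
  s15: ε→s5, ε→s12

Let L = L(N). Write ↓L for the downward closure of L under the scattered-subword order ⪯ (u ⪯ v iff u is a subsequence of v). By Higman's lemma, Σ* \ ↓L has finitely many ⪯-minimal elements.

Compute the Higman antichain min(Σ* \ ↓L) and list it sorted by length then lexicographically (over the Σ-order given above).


|Q|=16, |F|=4, |δ|=26 (15 ε).
min D↑ (5 st, q0=0, F={3}): 0:s→1,f→2 1:s→3,f→4 2:s→4,f→3 3:s→3,f→3 4:s→3,f→3 [Hopcroft].
'ss': |S_i|=[12, 8, 1] end={s1} ∉↓L; 2/2 deletions ∈↓L.
'ff': |S_i|=[12, 9, 3] end={s1,s11,s14} — reject; 2/2 del acc.
2 words, ⪯-incomp.

Antichain: [ss, ff].


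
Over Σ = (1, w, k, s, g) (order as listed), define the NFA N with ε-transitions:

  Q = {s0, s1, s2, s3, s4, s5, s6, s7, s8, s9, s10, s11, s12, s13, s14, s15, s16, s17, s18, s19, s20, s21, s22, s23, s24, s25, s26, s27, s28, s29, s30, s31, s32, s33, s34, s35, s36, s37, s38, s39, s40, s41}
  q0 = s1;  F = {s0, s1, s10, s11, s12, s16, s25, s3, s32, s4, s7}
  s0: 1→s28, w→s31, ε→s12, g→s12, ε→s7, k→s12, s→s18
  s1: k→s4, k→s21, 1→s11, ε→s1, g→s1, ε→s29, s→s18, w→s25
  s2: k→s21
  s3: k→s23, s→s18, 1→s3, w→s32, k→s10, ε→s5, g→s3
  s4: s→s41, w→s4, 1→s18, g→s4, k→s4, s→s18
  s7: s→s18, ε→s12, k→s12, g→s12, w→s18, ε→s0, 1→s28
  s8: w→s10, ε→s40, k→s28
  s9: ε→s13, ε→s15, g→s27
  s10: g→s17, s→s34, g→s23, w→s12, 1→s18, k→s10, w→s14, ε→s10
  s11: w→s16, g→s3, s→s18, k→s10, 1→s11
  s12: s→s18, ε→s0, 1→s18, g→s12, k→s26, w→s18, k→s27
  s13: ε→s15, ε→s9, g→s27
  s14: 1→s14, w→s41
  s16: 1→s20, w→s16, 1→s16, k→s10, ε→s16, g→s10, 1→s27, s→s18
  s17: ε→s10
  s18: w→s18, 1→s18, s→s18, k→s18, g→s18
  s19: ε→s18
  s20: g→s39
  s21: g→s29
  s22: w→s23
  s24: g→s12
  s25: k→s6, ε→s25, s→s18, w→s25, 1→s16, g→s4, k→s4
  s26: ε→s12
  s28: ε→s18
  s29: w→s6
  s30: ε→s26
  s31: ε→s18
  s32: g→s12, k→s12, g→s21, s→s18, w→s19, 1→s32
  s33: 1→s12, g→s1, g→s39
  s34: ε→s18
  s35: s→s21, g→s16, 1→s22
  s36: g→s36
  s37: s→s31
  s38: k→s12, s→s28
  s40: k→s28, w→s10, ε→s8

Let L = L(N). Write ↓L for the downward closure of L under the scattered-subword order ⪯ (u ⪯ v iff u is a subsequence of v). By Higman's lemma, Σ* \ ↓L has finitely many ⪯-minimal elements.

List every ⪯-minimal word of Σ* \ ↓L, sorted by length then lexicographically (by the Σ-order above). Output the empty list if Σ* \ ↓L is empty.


min(Σ*\↓L) = [s, k1, wg1, 1kww, 1gww].

|Q|=42, |F|=11, |δ|=118 (24 ε).
min D↑ (10 st, q0=0, F={4}): 0:1→1,w→2,k→3,s→4,g→0 1:1→1,w→5,k→6,s→4,g→7 2:1→5,w→2,k→3,s→4,g→3 3:1→4,w→3,k→3,s→4,g→3 4:1→4,w→4,k→4,s→4,g→4 5:1→5,w→5,k→6,s→4,g→6 6:1→4,w→8,k→6,s→4,g→6 7:1→7,w→9,k→6,s→4,g→7 8:1→4,w→4,k→8,s→4,g→8 9:1→9,w→4,k→8,s→4,g→8 [Hopcroft].
's': |S_i|=[28, 3] end={s18,s34,s41} ∉↓L; 1/1 del acc.
'k1': run [28, 18, 4] end={s14,s18,s28,s41} rej; 2/2 deletions ∈↓L.
'wg1': run [28, 24, 19, 4] end={s14,s18,s28,s41} rej; 3/3 single-dels accept.
'1kww': run [28, 25, 14, 10, 3] end={s18,s31,s41} — reject; 4/4 single-dels accept.
'1gww': N↓-sim [28, 25, 22, 15, 5] end={s18,s19,s31,s41,s6} — reject; 4/4 deletions ∈↓L.
5 words, ⪯-incomp.
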